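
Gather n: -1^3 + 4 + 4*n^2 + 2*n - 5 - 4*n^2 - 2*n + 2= 0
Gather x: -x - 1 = -x - 1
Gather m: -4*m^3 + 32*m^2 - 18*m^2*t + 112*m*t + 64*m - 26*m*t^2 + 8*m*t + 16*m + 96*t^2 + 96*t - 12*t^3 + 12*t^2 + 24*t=-4*m^3 + m^2*(32 - 18*t) + m*(-26*t^2 + 120*t + 80) - 12*t^3 + 108*t^2 + 120*t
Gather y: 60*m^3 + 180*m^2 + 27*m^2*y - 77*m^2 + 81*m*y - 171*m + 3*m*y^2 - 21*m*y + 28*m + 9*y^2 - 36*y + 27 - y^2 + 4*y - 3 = 60*m^3 + 103*m^2 - 143*m + y^2*(3*m + 8) + y*(27*m^2 + 60*m - 32) + 24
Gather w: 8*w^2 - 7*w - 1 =8*w^2 - 7*w - 1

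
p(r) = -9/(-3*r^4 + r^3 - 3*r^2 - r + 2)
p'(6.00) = 0.00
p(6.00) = 0.00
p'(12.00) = 0.00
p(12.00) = 0.00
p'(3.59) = -0.02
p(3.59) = 0.02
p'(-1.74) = 0.51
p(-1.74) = 0.24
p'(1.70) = -0.68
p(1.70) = 0.32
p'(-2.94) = 0.04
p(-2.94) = 0.03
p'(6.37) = -0.00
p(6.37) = 0.00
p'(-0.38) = 6.38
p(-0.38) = -4.92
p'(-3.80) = 0.01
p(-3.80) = 0.01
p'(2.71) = -0.08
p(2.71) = 0.05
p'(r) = -9*(12*r^3 - 3*r^2 + 6*r + 1)/(-3*r^4 + r^3 - 3*r^2 - r + 2)^2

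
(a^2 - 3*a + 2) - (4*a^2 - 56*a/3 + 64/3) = -3*a^2 + 47*a/3 - 58/3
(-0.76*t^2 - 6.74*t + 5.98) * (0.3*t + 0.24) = -0.228*t^3 - 2.2044*t^2 + 0.1764*t + 1.4352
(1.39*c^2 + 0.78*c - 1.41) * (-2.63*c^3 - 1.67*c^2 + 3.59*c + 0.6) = -3.6557*c^5 - 4.3727*c^4 + 7.3958*c^3 + 5.9889*c^2 - 4.5939*c - 0.846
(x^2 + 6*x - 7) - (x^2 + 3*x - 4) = 3*x - 3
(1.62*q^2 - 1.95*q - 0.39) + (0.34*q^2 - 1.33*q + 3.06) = 1.96*q^2 - 3.28*q + 2.67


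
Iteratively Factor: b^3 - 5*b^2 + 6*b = (b)*(b^2 - 5*b + 6) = b*(b - 2)*(b - 3)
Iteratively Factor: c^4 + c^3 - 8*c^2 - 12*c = (c + 2)*(c^3 - c^2 - 6*c) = c*(c + 2)*(c^2 - c - 6) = c*(c - 3)*(c + 2)*(c + 2)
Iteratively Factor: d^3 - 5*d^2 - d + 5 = (d - 5)*(d^2 - 1) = (d - 5)*(d + 1)*(d - 1)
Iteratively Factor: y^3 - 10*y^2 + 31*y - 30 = (y - 5)*(y^2 - 5*y + 6) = (y - 5)*(y - 3)*(y - 2)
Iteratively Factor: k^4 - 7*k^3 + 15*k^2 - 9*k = (k - 3)*(k^3 - 4*k^2 + 3*k) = k*(k - 3)*(k^2 - 4*k + 3) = k*(k - 3)*(k - 1)*(k - 3)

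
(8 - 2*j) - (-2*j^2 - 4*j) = 2*j^2 + 2*j + 8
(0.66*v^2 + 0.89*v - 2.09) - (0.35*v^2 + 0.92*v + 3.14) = 0.31*v^2 - 0.03*v - 5.23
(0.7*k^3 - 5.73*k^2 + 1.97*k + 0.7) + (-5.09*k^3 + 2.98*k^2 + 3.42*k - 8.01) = -4.39*k^3 - 2.75*k^2 + 5.39*k - 7.31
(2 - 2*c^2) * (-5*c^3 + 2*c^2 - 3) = 10*c^5 - 4*c^4 - 10*c^3 + 10*c^2 - 6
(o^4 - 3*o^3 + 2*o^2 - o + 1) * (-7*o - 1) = -7*o^5 + 20*o^4 - 11*o^3 + 5*o^2 - 6*o - 1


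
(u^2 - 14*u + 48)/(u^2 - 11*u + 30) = (u - 8)/(u - 5)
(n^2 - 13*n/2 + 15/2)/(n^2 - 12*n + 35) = (n - 3/2)/(n - 7)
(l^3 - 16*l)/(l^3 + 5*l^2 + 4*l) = (l - 4)/(l + 1)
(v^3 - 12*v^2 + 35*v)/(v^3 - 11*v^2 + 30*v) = (v - 7)/(v - 6)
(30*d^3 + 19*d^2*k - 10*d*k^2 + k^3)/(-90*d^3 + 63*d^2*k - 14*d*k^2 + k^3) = (-d - k)/(3*d - k)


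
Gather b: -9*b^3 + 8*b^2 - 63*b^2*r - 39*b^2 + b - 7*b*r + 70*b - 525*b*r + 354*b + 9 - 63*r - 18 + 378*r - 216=-9*b^3 + b^2*(-63*r - 31) + b*(425 - 532*r) + 315*r - 225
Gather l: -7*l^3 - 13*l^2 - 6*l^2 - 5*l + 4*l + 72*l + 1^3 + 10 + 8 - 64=-7*l^3 - 19*l^2 + 71*l - 45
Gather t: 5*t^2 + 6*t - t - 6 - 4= 5*t^2 + 5*t - 10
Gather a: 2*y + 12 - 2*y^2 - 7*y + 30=-2*y^2 - 5*y + 42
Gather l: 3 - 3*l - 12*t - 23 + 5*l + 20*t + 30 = 2*l + 8*t + 10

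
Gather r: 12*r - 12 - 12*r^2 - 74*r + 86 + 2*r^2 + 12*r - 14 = -10*r^2 - 50*r + 60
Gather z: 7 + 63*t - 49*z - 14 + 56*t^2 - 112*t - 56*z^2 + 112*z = 56*t^2 - 49*t - 56*z^2 + 63*z - 7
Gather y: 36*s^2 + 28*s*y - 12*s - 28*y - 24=36*s^2 - 12*s + y*(28*s - 28) - 24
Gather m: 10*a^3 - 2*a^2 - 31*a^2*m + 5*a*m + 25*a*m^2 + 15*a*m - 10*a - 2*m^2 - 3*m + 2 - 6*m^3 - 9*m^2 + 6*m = 10*a^3 - 2*a^2 - 10*a - 6*m^3 + m^2*(25*a - 11) + m*(-31*a^2 + 20*a + 3) + 2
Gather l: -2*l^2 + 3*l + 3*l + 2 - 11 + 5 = -2*l^2 + 6*l - 4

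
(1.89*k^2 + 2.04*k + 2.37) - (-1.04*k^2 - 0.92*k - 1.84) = 2.93*k^2 + 2.96*k + 4.21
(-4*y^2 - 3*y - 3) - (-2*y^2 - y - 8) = -2*y^2 - 2*y + 5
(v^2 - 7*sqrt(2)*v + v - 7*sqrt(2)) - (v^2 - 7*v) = -7*sqrt(2)*v + 8*v - 7*sqrt(2)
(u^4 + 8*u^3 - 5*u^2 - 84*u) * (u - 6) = u^5 + 2*u^4 - 53*u^3 - 54*u^2 + 504*u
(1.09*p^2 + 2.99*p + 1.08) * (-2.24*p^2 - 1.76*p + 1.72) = -2.4416*p^4 - 8.616*p^3 - 5.8068*p^2 + 3.242*p + 1.8576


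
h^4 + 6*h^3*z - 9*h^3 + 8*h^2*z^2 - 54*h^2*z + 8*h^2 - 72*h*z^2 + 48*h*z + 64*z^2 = (h - 8)*(h - 1)*(h + 2*z)*(h + 4*z)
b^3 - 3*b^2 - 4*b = b*(b - 4)*(b + 1)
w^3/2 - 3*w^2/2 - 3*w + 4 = (w/2 + 1)*(w - 4)*(w - 1)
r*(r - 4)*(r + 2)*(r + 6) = r^4 + 4*r^3 - 20*r^2 - 48*r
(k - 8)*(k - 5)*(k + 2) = k^3 - 11*k^2 + 14*k + 80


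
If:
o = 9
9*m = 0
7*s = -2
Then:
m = 0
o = 9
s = -2/7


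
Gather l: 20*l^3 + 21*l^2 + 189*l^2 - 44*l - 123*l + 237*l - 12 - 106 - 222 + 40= 20*l^3 + 210*l^2 + 70*l - 300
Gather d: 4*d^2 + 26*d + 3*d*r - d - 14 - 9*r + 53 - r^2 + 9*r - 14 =4*d^2 + d*(3*r + 25) - r^2 + 25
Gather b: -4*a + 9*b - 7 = -4*a + 9*b - 7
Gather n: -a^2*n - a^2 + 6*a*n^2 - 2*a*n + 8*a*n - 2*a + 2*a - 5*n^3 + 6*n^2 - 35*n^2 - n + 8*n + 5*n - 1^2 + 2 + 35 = -a^2 - 5*n^3 + n^2*(6*a - 29) + n*(-a^2 + 6*a + 12) + 36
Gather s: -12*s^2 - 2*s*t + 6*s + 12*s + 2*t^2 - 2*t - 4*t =-12*s^2 + s*(18 - 2*t) + 2*t^2 - 6*t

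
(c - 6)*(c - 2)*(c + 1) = c^3 - 7*c^2 + 4*c + 12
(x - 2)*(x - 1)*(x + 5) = x^3 + 2*x^2 - 13*x + 10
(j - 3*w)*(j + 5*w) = j^2 + 2*j*w - 15*w^2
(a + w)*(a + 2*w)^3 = a^4 + 7*a^3*w + 18*a^2*w^2 + 20*a*w^3 + 8*w^4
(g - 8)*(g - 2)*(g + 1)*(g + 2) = g^4 - 7*g^3 - 12*g^2 + 28*g + 32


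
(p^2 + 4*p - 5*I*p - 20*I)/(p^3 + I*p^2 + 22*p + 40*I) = (p + 4)/(p^2 + 6*I*p - 8)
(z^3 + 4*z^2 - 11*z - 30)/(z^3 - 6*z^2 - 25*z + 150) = (z^2 - z - 6)/(z^2 - 11*z + 30)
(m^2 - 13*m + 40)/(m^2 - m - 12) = (-m^2 + 13*m - 40)/(-m^2 + m + 12)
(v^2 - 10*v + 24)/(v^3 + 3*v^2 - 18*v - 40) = (v - 6)/(v^2 + 7*v + 10)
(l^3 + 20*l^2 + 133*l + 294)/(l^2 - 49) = (l^2 + 13*l + 42)/(l - 7)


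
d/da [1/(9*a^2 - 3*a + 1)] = 3*(1 - 6*a)/(9*a^2 - 3*a + 1)^2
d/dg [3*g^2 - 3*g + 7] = 6*g - 3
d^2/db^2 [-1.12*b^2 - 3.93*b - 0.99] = -2.24000000000000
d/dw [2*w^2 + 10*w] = 4*w + 10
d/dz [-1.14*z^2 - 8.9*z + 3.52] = -2.28*z - 8.9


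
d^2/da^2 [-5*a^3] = -30*a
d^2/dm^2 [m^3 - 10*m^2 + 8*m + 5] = 6*m - 20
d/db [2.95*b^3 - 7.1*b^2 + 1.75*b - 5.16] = 8.85*b^2 - 14.2*b + 1.75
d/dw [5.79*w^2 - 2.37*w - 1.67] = 11.58*w - 2.37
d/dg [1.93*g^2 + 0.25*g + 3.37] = 3.86*g + 0.25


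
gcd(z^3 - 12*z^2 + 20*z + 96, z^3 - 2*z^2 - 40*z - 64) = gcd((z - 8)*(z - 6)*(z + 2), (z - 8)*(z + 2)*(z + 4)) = z^2 - 6*z - 16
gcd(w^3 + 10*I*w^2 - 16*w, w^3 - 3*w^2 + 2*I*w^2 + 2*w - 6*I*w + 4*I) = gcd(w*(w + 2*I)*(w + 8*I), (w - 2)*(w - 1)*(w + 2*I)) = w + 2*I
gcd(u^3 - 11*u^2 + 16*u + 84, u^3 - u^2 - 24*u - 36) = u^2 - 4*u - 12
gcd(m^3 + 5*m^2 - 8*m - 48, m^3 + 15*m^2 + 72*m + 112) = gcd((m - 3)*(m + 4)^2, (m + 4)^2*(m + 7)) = m^2 + 8*m + 16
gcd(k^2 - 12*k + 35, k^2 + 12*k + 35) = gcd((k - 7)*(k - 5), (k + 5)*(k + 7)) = 1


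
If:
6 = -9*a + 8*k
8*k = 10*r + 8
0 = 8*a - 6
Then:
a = 3/4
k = 51/32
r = 19/40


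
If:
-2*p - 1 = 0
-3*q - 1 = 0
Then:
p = -1/2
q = -1/3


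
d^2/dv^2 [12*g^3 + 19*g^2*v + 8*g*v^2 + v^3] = 16*g + 6*v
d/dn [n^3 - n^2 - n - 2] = 3*n^2 - 2*n - 1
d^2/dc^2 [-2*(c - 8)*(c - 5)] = -4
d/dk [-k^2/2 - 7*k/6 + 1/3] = -k - 7/6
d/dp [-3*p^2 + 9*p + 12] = 9 - 6*p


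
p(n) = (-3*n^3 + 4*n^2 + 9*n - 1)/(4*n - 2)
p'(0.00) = -3.50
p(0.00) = 0.50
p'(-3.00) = 5.04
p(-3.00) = -6.36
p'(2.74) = -3.69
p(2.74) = -0.90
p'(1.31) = -2.91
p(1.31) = 3.37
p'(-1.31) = 2.28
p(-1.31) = -0.11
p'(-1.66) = 2.89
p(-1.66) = -1.02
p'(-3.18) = 5.32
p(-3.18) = -7.29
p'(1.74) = -2.66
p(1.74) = 2.21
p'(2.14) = -2.97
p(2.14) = 1.09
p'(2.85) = -3.84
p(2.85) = -1.31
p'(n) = (-9*n^2 + 8*n + 9)/(4*n - 2) - 4*(-3*n^3 + 4*n^2 + 9*n - 1)/(4*n - 2)^2 = (-12*n^3 + 17*n^2 - 8*n - 7)/(2*(4*n^2 - 4*n + 1))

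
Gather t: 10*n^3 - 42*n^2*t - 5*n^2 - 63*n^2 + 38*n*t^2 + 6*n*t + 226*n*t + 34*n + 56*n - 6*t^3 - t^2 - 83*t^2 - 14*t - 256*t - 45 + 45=10*n^3 - 68*n^2 + 90*n - 6*t^3 + t^2*(38*n - 84) + t*(-42*n^2 + 232*n - 270)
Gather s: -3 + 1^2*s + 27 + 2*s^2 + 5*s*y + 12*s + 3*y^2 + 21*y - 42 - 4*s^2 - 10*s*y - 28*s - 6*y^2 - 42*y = -2*s^2 + s*(-5*y - 15) - 3*y^2 - 21*y - 18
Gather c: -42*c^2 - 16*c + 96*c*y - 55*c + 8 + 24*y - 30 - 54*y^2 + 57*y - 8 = -42*c^2 + c*(96*y - 71) - 54*y^2 + 81*y - 30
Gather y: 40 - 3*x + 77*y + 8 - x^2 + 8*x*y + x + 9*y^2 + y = -x^2 - 2*x + 9*y^2 + y*(8*x + 78) + 48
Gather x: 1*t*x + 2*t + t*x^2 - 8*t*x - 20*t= t*x^2 - 7*t*x - 18*t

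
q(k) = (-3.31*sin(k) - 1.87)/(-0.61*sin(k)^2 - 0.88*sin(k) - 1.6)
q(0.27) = 1.47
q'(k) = (1.22*sin(k)*cos(k) + 0.88*cos(k))*(-3.31*sin(k) - 1.87)/(-0.61*sin(k)^2 - 0.88*sin(k) - 1.6)^2 - 3.31*cos(k)/(-0.61*sin(k)^2 - 0.88*sin(k) - 1.6)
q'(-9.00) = -2.15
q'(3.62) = -2.16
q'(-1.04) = 1.24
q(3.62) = 0.26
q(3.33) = 0.86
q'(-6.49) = 1.89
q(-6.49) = 0.82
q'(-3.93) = -0.11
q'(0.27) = 0.79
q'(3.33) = -1.86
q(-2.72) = 0.38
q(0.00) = 1.17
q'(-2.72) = -2.15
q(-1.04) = -0.76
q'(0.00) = 1.43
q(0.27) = 1.47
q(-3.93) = 1.67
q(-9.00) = 0.38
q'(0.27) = 0.79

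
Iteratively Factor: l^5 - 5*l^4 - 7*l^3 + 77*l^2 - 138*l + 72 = (l - 1)*(l^4 - 4*l^3 - 11*l^2 + 66*l - 72) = (l - 3)*(l - 1)*(l^3 - l^2 - 14*l + 24) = (l - 3)*(l - 1)*(l + 4)*(l^2 - 5*l + 6) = (l - 3)*(l - 2)*(l - 1)*(l + 4)*(l - 3)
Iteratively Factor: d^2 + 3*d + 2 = (d + 1)*(d + 2)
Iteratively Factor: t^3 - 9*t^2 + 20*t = (t - 4)*(t^2 - 5*t) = (t - 5)*(t - 4)*(t)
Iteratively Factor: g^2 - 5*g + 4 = (g - 1)*(g - 4)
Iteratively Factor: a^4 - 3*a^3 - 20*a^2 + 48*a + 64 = (a + 1)*(a^3 - 4*a^2 - 16*a + 64) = (a + 1)*(a + 4)*(a^2 - 8*a + 16) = (a - 4)*(a + 1)*(a + 4)*(a - 4)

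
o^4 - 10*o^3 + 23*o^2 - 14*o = o*(o - 7)*(o - 2)*(o - 1)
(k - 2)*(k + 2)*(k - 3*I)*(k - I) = k^4 - 4*I*k^3 - 7*k^2 + 16*I*k + 12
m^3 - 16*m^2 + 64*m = m*(m - 8)^2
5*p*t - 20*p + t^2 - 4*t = (5*p + t)*(t - 4)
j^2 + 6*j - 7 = (j - 1)*(j + 7)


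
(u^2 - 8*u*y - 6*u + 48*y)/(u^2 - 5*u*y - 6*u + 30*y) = (-u + 8*y)/(-u + 5*y)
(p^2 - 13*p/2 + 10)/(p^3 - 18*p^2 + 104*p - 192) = (p - 5/2)/(p^2 - 14*p + 48)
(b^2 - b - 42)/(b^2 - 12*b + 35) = (b + 6)/(b - 5)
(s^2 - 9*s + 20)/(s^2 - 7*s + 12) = (s - 5)/(s - 3)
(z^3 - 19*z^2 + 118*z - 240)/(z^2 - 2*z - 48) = (z^2 - 11*z + 30)/(z + 6)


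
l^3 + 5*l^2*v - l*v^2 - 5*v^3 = (l - v)*(l + v)*(l + 5*v)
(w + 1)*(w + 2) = w^2 + 3*w + 2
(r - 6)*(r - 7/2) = r^2 - 19*r/2 + 21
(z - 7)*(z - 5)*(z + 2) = z^3 - 10*z^2 + 11*z + 70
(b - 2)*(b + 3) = b^2 + b - 6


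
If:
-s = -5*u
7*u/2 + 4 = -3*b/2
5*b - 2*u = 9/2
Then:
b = 31/82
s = -535/82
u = -107/82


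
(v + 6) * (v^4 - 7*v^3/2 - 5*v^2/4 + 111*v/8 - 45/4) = v^5 + 5*v^4/2 - 89*v^3/4 + 51*v^2/8 + 72*v - 135/2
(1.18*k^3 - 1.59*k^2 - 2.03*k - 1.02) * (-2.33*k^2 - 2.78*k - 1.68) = -2.7494*k^5 + 0.424300000000001*k^4 + 7.1677*k^3 + 10.6912*k^2 + 6.246*k + 1.7136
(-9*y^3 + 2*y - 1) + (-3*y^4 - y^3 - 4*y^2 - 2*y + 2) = -3*y^4 - 10*y^3 - 4*y^2 + 1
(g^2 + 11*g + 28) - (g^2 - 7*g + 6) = 18*g + 22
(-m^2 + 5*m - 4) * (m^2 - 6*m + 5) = -m^4 + 11*m^3 - 39*m^2 + 49*m - 20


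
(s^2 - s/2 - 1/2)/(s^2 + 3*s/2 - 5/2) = (2*s + 1)/(2*s + 5)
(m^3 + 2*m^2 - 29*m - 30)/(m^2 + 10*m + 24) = (m^2 - 4*m - 5)/(m + 4)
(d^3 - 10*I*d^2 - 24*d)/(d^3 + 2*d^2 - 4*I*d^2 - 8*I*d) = (d - 6*I)/(d + 2)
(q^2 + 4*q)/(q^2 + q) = (q + 4)/(q + 1)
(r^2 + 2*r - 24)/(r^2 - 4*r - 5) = (-r^2 - 2*r + 24)/(-r^2 + 4*r + 5)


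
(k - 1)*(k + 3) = k^2 + 2*k - 3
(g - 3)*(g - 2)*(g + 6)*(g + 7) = g^4 + 8*g^3 - 17*g^2 - 132*g + 252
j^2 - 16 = (j - 4)*(j + 4)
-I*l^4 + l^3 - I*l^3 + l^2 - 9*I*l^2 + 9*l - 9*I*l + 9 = (l - 3*I)*(l + I)*(l + 3*I)*(-I*l - I)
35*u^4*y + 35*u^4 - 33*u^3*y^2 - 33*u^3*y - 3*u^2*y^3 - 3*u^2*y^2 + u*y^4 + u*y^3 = (-7*u + y)*(-u + y)*(5*u + y)*(u*y + u)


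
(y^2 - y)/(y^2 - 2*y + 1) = y/(y - 1)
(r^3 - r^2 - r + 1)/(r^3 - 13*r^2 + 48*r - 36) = (r^2 - 1)/(r^2 - 12*r + 36)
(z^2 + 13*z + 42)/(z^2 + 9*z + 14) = (z + 6)/(z + 2)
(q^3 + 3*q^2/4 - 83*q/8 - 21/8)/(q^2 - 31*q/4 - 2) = (2*q^2 + q - 21)/(2*(q - 8))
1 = 1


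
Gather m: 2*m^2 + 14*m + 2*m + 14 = 2*m^2 + 16*m + 14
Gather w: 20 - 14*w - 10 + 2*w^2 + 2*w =2*w^2 - 12*w + 10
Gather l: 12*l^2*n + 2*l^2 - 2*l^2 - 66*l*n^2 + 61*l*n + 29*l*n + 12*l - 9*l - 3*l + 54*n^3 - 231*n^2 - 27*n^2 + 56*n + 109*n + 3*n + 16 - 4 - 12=12*l^2*n + l*(-66*n^2 + 90*n) + 54*n^3 - 258*n^2 + 168*n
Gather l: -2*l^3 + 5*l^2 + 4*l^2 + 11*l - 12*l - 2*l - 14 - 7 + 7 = -2*l^3 + 9*l^2 - 3*l - 14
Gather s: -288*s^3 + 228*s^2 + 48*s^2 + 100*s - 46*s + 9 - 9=-288*s^3 + 276*s^2 + 54*s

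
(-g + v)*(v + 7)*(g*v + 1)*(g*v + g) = -g^3*v^3 - 8*g^3*v^2 - 7*g^3*v + g^2*v^4 + 8*g^2*v^3 + 6*g^2*v^2 - 8*g^2*v - 7*g^2 + g*v^3 + 8*g*v^2 + 7*g*v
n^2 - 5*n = n*(n - 5)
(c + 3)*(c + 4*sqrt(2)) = c^2 + 3*c + 4*sqrt(2)*c + 12*sqrt(2)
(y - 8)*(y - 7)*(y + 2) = y^3 - 13*y^2 + 26*y + 112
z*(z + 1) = z^2 + z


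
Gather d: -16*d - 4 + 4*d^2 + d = 4*d^2 - 15*d - 4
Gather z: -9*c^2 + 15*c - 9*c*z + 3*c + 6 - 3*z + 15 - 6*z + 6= -9*c^2 + 18*c + z*(-9*c - 9) + 27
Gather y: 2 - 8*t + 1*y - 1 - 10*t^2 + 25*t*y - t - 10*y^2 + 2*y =-10*t^2 - 9*t - 10*y^2 + y*(25*t + 3) + 1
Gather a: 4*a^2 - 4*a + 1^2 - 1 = 4*a^2 - 4*a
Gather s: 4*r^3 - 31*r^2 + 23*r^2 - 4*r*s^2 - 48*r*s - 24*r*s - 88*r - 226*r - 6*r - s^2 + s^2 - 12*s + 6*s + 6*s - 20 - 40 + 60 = 4*r^3 - 8*r^2 - 4*r*s^2 - 72*r*s - 320*r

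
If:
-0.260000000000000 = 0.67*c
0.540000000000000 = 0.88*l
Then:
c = -0.39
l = 0.61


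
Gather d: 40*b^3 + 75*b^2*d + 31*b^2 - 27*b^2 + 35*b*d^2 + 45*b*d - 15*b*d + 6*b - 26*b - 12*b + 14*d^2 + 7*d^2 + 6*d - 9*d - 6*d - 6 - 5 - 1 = 40*b^3 + 4*b^2 - 32*b + d^2*(35*b + 21) + d*(75*b^2 + 30*b - 9) - 12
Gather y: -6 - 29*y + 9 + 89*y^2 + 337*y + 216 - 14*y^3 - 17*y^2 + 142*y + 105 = -14*y^3 + 72*y^2 + 450*y + 324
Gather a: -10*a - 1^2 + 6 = 5 - 10*a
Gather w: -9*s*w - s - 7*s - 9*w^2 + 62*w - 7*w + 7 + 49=-8*s - 9*w^2 + w*(55 - 9*s) + 56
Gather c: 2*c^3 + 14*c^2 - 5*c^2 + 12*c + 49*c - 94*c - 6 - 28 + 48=2*c^3 + 9*c^2 - 33*c + 14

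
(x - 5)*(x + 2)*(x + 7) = x^3 + 4*x^2 - 31*x - 70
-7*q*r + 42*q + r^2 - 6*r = (-7*q + r)*(r - 6)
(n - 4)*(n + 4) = n^2 - 16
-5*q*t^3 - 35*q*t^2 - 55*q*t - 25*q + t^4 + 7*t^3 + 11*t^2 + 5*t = (-5*q + t)*(t + 1)^2*(t + 5)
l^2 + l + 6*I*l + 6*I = (l + 1)*(l + 6*I)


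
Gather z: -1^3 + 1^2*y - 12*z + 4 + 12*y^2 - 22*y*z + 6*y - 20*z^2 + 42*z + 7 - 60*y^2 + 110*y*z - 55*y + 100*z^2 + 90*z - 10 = -48*y^2 - 48*y + 80*z^2 + z*(88*y + 120)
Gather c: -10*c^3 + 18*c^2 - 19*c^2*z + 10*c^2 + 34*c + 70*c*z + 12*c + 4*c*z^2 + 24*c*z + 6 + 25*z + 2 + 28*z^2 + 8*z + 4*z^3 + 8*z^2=-10*c^3 + c^2*(28 - 19*z) + c*(4*z^2 + 94*z + 46) + 4*z^3 + 36*z^2 + 33*z + 8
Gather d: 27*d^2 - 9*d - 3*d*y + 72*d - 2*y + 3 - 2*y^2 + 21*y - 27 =27*d^2 + d*(63 - 3*y) - 2*y^2 + 19*y - 24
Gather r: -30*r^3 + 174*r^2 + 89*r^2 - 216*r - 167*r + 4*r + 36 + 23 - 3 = -30*r^3 + 263*r^2 - 379*r + 56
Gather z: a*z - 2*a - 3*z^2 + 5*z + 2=-2*a - 3*z^2 + z*(a + 5) + 2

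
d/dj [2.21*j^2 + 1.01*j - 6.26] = 4.42*j + 1.01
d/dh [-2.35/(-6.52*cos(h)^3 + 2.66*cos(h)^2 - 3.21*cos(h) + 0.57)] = (45.966*cos(h)^2 - 12.502*cos(h) + 7.5435)*sin(h)/(6.52*cos(h)^3 - 2.66*cos(h)^2 + 3.21*cos(h) - 0.57)^2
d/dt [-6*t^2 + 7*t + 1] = 7 - 12*t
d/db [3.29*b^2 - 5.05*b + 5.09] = 6.58*b - 5.05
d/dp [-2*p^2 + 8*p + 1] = 8 - 4*p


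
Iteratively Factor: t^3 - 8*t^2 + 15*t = (t - 3)*(t^2 - 5*t) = (t - 5)*(t - 3)*(t)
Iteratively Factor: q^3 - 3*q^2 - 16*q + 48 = (q - 4)*(q^2 + q - 12) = (q - 4)*(q - 3)*(q + 4)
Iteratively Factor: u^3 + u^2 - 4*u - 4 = (u + 2)*(u^2 - u - 2) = (u + 1)*(u + 2)*(u - 2)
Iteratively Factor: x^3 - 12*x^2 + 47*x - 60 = (x - 3)*(x^2 - 9*x + 20) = (x - 4)*(x - 3)*(x - 5)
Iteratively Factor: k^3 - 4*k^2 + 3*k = (k - 3)*(k^2 - k) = (k - 3)*(k - 1)*(k)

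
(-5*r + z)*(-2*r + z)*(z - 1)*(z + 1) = 10*r^2*z^2 - 10*r^2 - 7*r*z^3 + 7*r*z + z^4 - z^2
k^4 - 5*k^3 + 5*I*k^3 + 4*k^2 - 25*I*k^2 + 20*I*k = k*(k - 4)*(k - 1)*(k + 5*I)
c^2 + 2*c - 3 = (c - 1)*(c + 3)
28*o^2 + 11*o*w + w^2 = (4*o + w)*(7*o + w)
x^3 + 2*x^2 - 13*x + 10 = (x - 2)*(x - 1)*(x + 5)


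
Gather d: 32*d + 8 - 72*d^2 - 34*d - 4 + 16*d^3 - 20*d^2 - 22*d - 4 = 16*d^3 - 92*d^2 - 24*d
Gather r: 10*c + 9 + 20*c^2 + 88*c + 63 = 20*c^2 + 98*c + 72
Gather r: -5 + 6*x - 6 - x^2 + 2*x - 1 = -x^2 + 8*x - 12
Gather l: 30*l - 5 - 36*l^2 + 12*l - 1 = -36*l^2 + 42*l - 6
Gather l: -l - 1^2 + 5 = 4 - l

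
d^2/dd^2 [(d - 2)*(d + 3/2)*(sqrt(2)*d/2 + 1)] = 3*sqrt(2)*d - sqrt(2)/2 + 2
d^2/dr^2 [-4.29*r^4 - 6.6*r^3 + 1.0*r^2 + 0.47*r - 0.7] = -51.48*r^2 - 39.6*r + 2.0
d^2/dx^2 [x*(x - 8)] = 2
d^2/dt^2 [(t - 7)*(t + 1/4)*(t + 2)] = 6*t - 19/2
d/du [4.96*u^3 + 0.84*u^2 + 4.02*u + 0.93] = 14.88*u^2 + 1.68*u + 4.02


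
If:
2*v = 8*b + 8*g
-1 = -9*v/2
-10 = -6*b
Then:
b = 5/3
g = -29/18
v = 2/9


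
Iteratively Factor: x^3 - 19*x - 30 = (x + 2)*(x^2 - 2*x - 15) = (x + 2)*(x + 3)*(x - 5)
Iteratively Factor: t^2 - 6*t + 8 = (t - 2)*(t - 4)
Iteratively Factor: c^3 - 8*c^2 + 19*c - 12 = (c - 4)*(c^2 - 4*c + 3) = (c - 4)*(c - 3)*(c - 1)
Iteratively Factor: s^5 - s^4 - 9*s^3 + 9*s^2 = (s)*(s^4 - s^3 - 9*s^2 + 9*s) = s^2*(s^3 - s^2 - 9*s + 9) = s^2*(s - 1)*(s^2 - 9) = s^2*(s - 3)*(s - 1)*(s + 3)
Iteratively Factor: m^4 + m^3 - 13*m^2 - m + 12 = (m + 4)*(m^3 - 3*m^2 - m + 3) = (m + 1)*(m + 4)*(m^2 - 4*m + 3) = (m - 1)*(m + 1)*(m + 4)*(m - 3)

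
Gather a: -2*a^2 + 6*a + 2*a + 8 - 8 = -2*a^2 + 8*a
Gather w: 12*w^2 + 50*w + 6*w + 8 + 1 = 12*w^2 + 56*w + 9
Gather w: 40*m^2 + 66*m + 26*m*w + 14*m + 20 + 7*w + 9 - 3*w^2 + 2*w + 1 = 40*m^2 + 80*m - 3*w^2 + w*(26*m + 9) + 30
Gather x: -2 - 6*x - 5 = -6*x - 7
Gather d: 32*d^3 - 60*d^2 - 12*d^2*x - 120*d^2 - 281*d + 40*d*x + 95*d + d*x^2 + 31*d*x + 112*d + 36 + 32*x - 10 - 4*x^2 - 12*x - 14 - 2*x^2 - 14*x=32*d^3 + d^2*(-12*x - 180) + d*(x^2 + 71*x - 74) - 6*x^2 + 6*x + 12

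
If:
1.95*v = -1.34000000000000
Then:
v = -0.69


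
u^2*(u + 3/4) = u^3 + 3*u^2/4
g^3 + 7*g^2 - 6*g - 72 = (g - 3)*(g + 4)*(g + 6)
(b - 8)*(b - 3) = b^2 - 11*b + 24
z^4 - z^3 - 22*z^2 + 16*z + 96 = (z - 4)*(z - 3)*(z + 2)*(z + 4)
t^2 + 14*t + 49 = (t + 7)^2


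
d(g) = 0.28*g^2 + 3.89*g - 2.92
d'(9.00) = 8.93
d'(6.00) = 7.25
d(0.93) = 0.94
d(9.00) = 54.77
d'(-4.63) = 1.30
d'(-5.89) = 0.59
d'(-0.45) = 3.64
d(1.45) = 3.31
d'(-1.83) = 2.87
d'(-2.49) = 2.50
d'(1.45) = 4.70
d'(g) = 0.56*g + 3.89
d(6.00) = 30.50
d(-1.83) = -9.10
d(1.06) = 1.52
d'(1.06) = 4.48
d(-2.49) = -10.87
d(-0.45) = -4.61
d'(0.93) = 4.41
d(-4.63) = -14.93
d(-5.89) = -16.12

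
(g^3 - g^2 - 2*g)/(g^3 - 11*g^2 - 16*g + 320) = g*(g^2 - g - 2)/(g^3 - 11*g^2 - 16*g + 320)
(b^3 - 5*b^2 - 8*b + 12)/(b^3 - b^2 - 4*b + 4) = (b - 6)/(b - 2)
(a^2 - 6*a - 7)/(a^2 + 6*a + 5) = (a - 7)/(a + 5)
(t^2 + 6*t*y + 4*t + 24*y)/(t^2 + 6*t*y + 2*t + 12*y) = (t + 4)/(t + 2)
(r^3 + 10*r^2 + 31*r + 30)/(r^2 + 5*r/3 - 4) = 3*(r^2 + 7*r + 10)/(3*r - 4)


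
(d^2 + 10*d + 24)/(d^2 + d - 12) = (d + 6)/(d - 3)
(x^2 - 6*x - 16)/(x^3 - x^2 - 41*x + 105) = (x^2 - 6*x - 16)/(x^3 - x^2 - 41*x + 105)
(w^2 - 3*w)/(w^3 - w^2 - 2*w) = (3 - w)/(-w^2 + w + 2)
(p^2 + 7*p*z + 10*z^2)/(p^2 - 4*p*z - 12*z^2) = (-p - 5*z)/(-p + 6*z)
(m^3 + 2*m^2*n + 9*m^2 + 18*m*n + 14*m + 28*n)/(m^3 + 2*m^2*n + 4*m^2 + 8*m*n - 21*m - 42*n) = (m + 2)/(m - 3)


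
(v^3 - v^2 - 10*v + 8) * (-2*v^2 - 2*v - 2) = -2*v^5 + 20*v^3 + 6*v^2 + 4*v - 16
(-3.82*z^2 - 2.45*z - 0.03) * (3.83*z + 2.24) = -14.6306*z^3 - 17.9403*z^2 - 5.6029*z - 0.0672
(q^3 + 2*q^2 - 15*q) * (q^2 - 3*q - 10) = q^5 - q^4 - 31*q^3 + 25*q^2 + 150*q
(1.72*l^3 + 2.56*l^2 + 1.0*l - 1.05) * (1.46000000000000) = 2.5112*l^3 + 3.7376*l^2 + 1.46*l - 1.533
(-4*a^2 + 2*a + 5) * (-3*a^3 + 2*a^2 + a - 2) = 12*a^5 - 14*a^4 - 15*a^3 + 20*a^2 + a - 10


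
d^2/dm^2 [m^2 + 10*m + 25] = 2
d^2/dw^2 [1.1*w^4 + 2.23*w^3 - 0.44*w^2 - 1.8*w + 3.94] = 13.2*w^2 + 13.38*w - 0.88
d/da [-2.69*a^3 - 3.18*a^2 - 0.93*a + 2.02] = -8.07*a^2 - 6.36*a - 0.93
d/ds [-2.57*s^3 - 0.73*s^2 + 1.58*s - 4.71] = -7.71*s^2 - 1.46*s + 1.58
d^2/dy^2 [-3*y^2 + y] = -6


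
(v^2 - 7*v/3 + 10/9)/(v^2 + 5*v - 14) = (9*v^2 - 21*v + 10)/(9*(v^2 + 5*v - 14))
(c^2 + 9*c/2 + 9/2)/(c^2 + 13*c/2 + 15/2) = (c + 3)/(c + 5)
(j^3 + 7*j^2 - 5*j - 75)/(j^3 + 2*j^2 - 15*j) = (j + 5)/j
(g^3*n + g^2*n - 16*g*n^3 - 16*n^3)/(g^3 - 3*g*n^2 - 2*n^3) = n*(-g^3 - g^2 + 16*g*n^2 + 16*n^2)/(-g^3 + 3*g*n^2 + 2*n^3)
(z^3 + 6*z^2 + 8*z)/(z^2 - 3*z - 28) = z*(z + 2)/(z - 7)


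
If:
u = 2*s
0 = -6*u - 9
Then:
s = -3/4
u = -3/2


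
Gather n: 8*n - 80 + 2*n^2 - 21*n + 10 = 2*n^2 - 13*n - 70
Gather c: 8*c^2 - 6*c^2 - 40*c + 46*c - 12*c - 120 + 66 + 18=2*c^2 - 6*c - 36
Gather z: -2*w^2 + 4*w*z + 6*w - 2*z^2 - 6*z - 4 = -2*w^2 + 6*w - 2*z^2 + z*(4*w - 6) - 4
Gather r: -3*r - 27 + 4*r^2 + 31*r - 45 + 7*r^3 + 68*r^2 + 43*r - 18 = 7*r^3 + 72*r^2 + 71*r - 90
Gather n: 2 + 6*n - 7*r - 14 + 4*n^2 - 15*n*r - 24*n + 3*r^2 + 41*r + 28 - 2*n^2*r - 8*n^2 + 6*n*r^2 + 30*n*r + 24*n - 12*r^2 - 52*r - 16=n^2*(-2*r - 4) + n*(6*r^2 + 15*r + 6) - 9*r^2 - 18*r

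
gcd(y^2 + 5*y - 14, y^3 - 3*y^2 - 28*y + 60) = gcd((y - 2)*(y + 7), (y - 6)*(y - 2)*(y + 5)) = y - 2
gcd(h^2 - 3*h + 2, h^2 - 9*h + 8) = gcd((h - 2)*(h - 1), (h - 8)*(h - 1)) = h - 1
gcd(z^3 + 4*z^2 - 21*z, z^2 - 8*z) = z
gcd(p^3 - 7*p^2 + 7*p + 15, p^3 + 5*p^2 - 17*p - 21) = p^2 - 2*p - 3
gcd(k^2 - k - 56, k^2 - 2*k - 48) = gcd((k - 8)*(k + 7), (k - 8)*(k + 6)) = k - 8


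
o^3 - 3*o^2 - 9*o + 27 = (o - 3)^2*(o + 3)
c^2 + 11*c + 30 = (c + 5)*(c + 6)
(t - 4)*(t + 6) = t^2 + 2*t - 24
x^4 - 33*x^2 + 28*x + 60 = (x - 5)*(x - 2)*(x + 1)*(x + 6)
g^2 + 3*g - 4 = (g - 1)*(g + 4)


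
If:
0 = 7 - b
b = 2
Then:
No Solution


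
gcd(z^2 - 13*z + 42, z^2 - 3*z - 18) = z - 6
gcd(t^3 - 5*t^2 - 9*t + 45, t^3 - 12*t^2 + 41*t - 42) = t - 3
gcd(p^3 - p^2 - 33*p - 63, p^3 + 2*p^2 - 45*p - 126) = p^2 - 4*p - 21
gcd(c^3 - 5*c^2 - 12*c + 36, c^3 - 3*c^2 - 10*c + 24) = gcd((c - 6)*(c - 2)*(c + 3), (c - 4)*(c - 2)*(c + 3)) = c^2 + c - 6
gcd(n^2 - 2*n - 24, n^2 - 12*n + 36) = n - 6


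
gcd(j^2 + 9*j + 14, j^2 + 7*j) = j + 7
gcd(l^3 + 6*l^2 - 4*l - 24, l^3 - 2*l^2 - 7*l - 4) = 1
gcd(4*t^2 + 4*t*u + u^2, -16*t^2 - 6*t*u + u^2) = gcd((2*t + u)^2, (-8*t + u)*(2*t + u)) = 2*t + u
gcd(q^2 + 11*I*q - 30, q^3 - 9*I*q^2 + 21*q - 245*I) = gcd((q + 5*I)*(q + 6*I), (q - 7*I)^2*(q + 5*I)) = q + 5*I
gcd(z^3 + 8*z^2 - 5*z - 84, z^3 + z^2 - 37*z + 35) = z + 7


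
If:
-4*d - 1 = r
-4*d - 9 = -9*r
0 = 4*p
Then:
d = -9/20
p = 0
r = 4/5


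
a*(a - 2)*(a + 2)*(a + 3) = a^4 + 3*a^3 - 4*a^2 - 12*a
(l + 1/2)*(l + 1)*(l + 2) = l^3 + 7*l^2/2 + 7*l/2 + 1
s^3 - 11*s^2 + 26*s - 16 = (s - 8)*(s - 2)*(s - 1)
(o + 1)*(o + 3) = o^2 + 4*o + 3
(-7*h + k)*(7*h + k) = -49*h^2 + k^2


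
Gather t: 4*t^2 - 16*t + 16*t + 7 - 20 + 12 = 4*t^2 - 1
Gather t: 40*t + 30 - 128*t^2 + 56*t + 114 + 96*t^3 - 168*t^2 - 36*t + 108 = 96*t^3 - 296*t^2 + 60*t + 252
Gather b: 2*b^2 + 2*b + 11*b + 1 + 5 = 2*b^2 + 13*b + 6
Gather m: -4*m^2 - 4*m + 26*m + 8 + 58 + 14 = -4*m^2 + 22*m + 80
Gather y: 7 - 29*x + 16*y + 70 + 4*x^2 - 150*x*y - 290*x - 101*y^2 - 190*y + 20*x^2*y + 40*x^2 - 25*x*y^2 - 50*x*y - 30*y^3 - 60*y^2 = 44*x^2 - 319*x - 30*y^3 + y^2*(-25*x - 161) + y*(20*x^2 - 200*x - 174) + 77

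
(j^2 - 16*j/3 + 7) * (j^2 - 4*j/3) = j^4 - 20*j^3/3 + 127*j^2/9 - 28*j/3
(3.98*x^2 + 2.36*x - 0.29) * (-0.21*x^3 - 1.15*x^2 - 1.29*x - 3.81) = -0.8358*x^5 - 5.0726*x^4 - 7.7873*x^3 - 17.8747*x^2 - 8.6175*x + 1.1049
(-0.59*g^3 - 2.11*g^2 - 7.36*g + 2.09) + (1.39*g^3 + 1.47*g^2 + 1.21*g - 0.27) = 0.8*g^3 - 0.64*g^2 - 6.15*g + 1.82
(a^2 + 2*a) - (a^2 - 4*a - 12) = 6*a + 12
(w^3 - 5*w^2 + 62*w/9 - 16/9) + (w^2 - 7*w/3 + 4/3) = w^3 - 4*w^2 + 41*w/9 - 4/9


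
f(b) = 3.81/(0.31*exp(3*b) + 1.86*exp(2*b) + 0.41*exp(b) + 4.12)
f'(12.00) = 0.00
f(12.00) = 0.00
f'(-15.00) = 0.00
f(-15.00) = 0.92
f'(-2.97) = -0.01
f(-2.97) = 0.92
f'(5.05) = -0.00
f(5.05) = 0.00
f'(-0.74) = -0.19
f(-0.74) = 0.80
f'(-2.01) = -0.03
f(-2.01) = 0.91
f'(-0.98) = -0.13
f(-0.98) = 0.84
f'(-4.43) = -0.00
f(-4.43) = 0.92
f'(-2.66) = -0.01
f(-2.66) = 0.92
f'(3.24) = -0.00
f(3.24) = 0.00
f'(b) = 3.81*(-0.93*exp(3*b) - 3.72*exp(2*b) - 0.41*exp(b))/(0.31*exp(3*b) + 1.86*exp(2*b) + 0.41*exp(b) + 4.12)^2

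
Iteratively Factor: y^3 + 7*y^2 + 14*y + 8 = (y + 1)*(y^2 + 6*y + 8) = (y + 1)*(y + 4)*(y + 2)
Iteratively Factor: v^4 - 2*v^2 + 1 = (v - 1)*(v^3 + v^2 - v - 1) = (v - 1)^2*(v^2 + 2*v + 1) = (v - 1)^2*(v + 1)*(v + 1)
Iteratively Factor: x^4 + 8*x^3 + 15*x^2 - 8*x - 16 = (x + 1)*(x^3 + 7*x^2 + 8*x - 16) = (x + 1)*(x + 4)*(x^2 + 3*x - 4) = (x - 1)*(x + 1)*(x + 4)*(x + 4)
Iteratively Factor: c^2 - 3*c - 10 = (c - 5)*(c + 2)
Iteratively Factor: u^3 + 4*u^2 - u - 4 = (u - 1)*(u^2 + 5*u + 4) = (u - 1)*(u + 1)*(u + 4)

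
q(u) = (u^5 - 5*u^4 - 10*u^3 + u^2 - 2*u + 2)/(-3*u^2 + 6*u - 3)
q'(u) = (6*u - 6)*(u^5 - 5*u^4 - 10*u^3 + u^2 - 2*u + 2)/(-3*u^2 + 6*u - 3)^2 + (5*u^4 - 20*u^3 - 30*u^2 + 2*u - 2)/(-3*u^2 + 6*u - 3) = (-3*u^5 + 15*u^4 - 10*u^3 - 30*u^2 + 2)/(3*(u^3 - 3*u^2 + 3*u - 1))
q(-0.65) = -0.67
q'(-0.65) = 0.36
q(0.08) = -0.73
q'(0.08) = -0.77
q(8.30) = -62.54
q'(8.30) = -46.93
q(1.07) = 1115.44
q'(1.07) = -28321.81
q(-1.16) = -0.72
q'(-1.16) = -0.35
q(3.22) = 35.12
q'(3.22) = -2.10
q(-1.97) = 0.71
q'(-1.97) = -3.52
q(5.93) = 12.48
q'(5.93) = -18.33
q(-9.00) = 281.54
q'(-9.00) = -93.47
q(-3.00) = 7.52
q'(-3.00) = -10.14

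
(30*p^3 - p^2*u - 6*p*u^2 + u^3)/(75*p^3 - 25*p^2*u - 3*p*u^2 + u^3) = (2*p + u)/(5*p + u)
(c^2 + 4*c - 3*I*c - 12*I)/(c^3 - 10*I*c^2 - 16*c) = (c^2 + c*(4 - 3*I) - 12*I)/(c*(c^2 - 10*I*c - 16))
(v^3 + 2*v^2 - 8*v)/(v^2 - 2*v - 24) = v*(v - 2)/(v - 6)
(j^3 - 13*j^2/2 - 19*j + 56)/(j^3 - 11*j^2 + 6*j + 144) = (j^2 + 3*j/2 - 7)/(j^2 - 3*j - 18)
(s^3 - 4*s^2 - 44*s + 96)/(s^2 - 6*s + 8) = (s^2 - 2*s - 48)/(s - 4)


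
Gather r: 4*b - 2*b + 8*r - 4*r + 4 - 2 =2*b + 4*r + 2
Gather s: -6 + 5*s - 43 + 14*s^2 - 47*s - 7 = 14*s^2 - 42*s - 56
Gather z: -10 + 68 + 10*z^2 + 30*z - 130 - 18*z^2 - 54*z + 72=-8*z^2 - 24*z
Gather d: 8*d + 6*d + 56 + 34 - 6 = 14*d + 84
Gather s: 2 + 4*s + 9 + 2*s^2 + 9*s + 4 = 2*s^2 + 13*s + 15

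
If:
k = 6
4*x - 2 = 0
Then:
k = 6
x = 1/2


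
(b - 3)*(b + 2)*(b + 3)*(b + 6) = b^4 + 8*b^3 + 3*b^2 - 72*b - 108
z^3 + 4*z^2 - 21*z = z*(z - 3)*(z + 7)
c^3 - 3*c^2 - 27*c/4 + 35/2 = (c - 7/2)*(c - 2)*(c + 5/2)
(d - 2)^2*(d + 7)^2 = d^4 + 10*d^3 - 3*d^2 - 140*d + 196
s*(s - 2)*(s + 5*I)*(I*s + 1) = I*s^4 - 4*s^3 - 2*I*s^3 + 8*s^2 + 5*I*s^2 - 10*I*s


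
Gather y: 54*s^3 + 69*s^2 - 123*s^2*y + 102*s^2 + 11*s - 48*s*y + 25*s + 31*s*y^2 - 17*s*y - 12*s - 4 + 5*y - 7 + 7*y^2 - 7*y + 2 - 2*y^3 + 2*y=54*s^3 + 171*s^2 + 24*s - 2*y^3 + y^2*(31*s + 7) + y*(-123*s^2 - 65*s) - 9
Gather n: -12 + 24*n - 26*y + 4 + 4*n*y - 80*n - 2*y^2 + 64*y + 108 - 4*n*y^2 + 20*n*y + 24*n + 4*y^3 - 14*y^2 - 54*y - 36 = n*(-4*y^2 + 24*y - 32) + 4*y^3 - 16*y^2 - 16*y + 64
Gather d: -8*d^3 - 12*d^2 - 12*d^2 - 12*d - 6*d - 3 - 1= -8*d^3 - 24*d^2 - 18*d - 4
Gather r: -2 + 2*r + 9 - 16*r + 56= 63 - 14*r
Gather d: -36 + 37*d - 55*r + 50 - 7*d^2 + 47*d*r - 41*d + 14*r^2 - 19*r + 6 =-7*d^2 + d*(47*r - 4) + 14*r^2 - 74*r + 20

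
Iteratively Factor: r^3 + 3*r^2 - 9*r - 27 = (r - 3)*(r^2 + 6*r + 9) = (r - 3)*(r + 3)*(r + 3)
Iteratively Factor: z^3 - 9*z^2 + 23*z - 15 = (z - 1)*(z^2 - 8*z + 15) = (z - 3)*(z - 1)*(z - 5)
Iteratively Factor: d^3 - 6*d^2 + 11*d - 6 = (d - 2)*(d^2 - 4*d + 3) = (d - 2)*(d - 1)*(d - 3)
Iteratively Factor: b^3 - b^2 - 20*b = (b - 5)*(b^2 + 4*b) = b*(b - 5)*(b + 4)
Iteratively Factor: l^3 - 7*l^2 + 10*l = (l - 5)*(l^2 - 2*l) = l*(l - 5)*(l - 2)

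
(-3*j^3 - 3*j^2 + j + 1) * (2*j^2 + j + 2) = -6*j^5 - 9*j^4 - 7*j^3 - 3*j^2 + 3*j + 2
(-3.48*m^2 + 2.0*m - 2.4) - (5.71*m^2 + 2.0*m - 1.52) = -9.19*m^2 - 0.88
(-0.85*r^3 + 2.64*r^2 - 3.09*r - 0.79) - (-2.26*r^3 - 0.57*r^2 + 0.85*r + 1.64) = 1.41*r^3 + 3.21*r^2 - 3.94*r - 2.43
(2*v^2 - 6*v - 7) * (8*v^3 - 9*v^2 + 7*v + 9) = 16*v^5 - 66*v^4 + 12*v^3 + 39*v^2 - 103*v - 63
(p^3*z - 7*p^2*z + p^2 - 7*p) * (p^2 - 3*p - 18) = p^5*z - 10*p^4*z + p^4 + 3*p^3*z - 10*p^3 + 126*p^2*z + 3*p^2 + 126*p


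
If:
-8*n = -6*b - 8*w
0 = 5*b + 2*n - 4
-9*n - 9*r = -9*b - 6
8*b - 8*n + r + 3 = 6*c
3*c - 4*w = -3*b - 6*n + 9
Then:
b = 146/201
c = 859/603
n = 37/201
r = 81/67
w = -145/402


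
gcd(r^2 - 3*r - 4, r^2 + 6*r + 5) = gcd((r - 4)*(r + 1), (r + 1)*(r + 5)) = r + 1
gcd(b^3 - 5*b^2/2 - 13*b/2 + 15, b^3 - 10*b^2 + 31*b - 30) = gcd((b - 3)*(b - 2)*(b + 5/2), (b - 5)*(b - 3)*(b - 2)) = b^2 - 5*b + 6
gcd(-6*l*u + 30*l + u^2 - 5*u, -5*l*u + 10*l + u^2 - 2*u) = 1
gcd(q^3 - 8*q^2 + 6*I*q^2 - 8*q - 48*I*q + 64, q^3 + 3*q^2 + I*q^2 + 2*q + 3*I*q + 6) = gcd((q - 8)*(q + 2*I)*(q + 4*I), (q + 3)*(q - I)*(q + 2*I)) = q + 2*I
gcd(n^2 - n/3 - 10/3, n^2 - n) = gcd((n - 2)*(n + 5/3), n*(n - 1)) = 1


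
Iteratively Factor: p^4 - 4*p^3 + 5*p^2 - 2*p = (p - 1)*(p^3 - 3*p^2 + 2*p) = (p - 1)^2*(p^2 - 2*p) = (p - 2)*(p - 1)^2*(p)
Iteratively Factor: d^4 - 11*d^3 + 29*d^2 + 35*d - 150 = (d - 5)*(d^3 - 6*d^2 - d + 30) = (d - 5)*(d - 3)*(d^2 - 3*d - 10) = (d - 5)*(d - 3)*(d + 2)*(d - 5)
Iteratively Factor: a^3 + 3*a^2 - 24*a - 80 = (a - 5)*(a^2 + 8*a + 16) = (a - 5)*(a + 4)*(a + 4)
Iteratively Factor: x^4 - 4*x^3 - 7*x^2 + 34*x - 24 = (x - 4)*(x^3 - 7*x + 6) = (x - 4)*(x + 3)*(x^2 - 3*x + 2) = (x - 4)*(x - 1)*(x + 3)*(x - 2)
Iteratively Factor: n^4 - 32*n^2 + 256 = (n - 4)*(n^3 + 4*n^2 - 16*n - 64) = (n - 4)*(n + 4)*(n^2 - 16) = (n - 4)*(n + 4)^2*(n - 4)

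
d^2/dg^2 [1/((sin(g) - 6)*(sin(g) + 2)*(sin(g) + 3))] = (-9*sin(g)^6 + 11*sin(g)^5 + 56*sin(g)^4 - 412*sin(g)^3 - 570*sin(g)^2 + 1224*sin(g) + 1080)/((sin(g) - 6)^3*(sin(g) + 2)^3*(sin(g) + 3)^3)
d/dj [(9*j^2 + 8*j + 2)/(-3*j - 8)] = (-27*j^2 - 144*j - 58)/(9*j^2 + 48*j + 64)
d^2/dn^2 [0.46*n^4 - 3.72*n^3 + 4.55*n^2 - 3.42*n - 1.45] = 5.52*n^2 - 22.32*n + 9.1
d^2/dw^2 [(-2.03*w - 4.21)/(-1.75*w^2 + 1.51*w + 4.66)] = ((-21.315*w - 8.6044)*(-1.75*w^2 + 1.51*w + 4.66) - (2.03*w + 4.21)*(3.5*w - 1.51)*(7.0*w - 3.02))/(-1.75*w^2 + 1.51*w + 4.66)^3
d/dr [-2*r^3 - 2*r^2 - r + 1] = -6*r^2 - 4*r - 1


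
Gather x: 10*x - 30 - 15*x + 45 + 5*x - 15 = 0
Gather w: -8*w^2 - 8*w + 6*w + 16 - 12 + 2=-8*w^2 - 2*w + 6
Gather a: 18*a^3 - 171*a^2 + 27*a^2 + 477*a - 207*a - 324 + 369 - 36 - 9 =18*a^3 - 144*a^2 + 270*a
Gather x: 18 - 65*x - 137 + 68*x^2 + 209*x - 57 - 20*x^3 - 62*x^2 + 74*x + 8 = -20*x^3 + 6*x^2 + 218*x - 168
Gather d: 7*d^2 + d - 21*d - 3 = 7*d^2 - 20*d - 3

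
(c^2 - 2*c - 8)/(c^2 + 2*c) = (c - 4)/c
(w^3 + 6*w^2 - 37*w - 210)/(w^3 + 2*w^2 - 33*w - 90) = (w + 7)/(w + 3)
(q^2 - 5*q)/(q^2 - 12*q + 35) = q/(q - 7)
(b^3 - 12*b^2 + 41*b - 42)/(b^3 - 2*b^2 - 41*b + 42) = (b^2 - 5*b + 6)/(b^2 + 5*b - 6)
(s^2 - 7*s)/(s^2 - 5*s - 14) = s/(s + 2)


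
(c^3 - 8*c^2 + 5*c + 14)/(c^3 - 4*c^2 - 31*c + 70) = (c + 1)/(c + 5)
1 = 1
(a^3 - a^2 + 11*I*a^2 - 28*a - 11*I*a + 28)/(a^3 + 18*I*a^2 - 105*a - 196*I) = (a - 1)/(a + 7*I)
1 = 1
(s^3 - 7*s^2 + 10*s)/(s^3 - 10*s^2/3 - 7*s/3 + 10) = 3*s*(s - 5)/(3*s^2 - 4*s - 15)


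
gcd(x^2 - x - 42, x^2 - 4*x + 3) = 1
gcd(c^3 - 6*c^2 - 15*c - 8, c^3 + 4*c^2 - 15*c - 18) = c + 1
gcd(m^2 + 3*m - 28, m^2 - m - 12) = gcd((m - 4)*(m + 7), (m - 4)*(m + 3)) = m - 4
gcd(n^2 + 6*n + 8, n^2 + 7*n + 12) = n + 4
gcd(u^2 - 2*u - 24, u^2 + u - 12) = u + 4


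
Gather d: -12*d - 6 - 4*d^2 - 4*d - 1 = -4*d^2 - 16*d - 7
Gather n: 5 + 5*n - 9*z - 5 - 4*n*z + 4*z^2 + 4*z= n*(5 - 4*z) + 4*z^2 - 5*z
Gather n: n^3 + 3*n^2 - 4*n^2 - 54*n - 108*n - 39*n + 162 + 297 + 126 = n^3 - n^2 - 201*n + 585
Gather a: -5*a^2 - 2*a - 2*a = -5*a^2 - 4*a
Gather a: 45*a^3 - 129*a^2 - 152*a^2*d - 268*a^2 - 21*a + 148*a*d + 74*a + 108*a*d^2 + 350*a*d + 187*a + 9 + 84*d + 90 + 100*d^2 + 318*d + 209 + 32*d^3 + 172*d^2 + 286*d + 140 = 45*a^3 + a^2*(-152*d - 397) + a*(108*d^2 + 498*d + 240) + 32*d^3 + 272*d^2 + 688*d + 448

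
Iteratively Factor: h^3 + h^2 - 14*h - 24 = (h - 4)*(h^2 + 5*h + 6) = (h - 4)*(h + 2)*(h + 3)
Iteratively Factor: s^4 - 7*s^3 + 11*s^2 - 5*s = (s - 1)*(s^3 - 6*s^2 + 5*s) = (s - 1)^2*(s^2 - 5*s) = s*(s - 1)^2*(s - 5)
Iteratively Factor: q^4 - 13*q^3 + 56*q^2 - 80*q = (q - 5)*(q^3 - 8*q^2 + 16*q) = (q - 5)*(q - 4)*(q^2 - 4*q) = q*(q - 5)*(q - 4)*(q - 4)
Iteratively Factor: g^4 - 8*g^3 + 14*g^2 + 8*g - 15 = (g - 5)*(g^3 - 3*g^2 - g + 3) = (g - 5)*(g + 1)*(g^2 - 4*g + 3) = (g - 5)*(g - 3)*(g + 1)*(g - 1)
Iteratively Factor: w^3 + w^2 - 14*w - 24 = (w + 3)*(w^2 - 2*w - 8) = (w - 4)*(w + 3)*(w + 2)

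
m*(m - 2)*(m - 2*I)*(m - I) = m^4 - 2*m^3 - 3*I*m^3 - 2*m^2 + 6*I*m^2 + 4*m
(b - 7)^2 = b^2 - 14*b + 49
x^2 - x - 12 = (x - 4)*(x + 3)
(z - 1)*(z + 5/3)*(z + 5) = z^3 + 17*z^2/3 + 5*z/3 - 25/3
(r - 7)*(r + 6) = r^2 - r - 42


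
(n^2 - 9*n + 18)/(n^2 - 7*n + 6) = (n - 3)/(n - 1)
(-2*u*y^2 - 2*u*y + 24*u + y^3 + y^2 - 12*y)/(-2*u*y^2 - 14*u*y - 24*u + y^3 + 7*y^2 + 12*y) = (y - 3)/(y + 3)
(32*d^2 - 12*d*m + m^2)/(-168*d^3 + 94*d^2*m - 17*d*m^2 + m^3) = (-8*d + m)/(42*d^2 - 13*d*m + m^2)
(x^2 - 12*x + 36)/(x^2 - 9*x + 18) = (x - 6)/(x - 3)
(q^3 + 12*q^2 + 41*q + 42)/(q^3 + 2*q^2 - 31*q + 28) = (q^2 + 5*q + 6)/(q^2 - 5*q + 4)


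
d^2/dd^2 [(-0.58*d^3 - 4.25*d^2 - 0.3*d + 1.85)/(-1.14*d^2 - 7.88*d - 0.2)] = (8.88178419700125e-16*d^5 - 2.8421709430404e-14*d^4 - 3.81241600000004*d^3 - 14.75508*d^2 - 99.98472*d - 229.51128)/(1.481544*d^6 + 30.722544*d^5 + 213.142608*d^4 + 500.083712*d^3 + 37.39344*d^2 + 0.9456*d + 0.008)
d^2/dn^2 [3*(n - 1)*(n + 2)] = 6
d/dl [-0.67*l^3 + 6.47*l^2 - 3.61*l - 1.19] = -2.01*l^2 + 12.94*l - 3.61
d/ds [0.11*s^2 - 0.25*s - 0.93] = 0.22*s - 0.25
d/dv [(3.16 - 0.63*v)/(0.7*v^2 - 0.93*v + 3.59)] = (0.441*v^2 - 4.424*v + 0.6771)/(0.49*v^4 - 1.302*v^3 + 5.8909*v^2 - 6.6774*v + 12.8881)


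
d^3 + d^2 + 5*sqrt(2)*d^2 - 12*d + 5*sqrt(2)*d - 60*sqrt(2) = (d - 3)*(d + 4)*(d + 5*sqrt(2))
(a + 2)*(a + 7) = a^2 + 9*a + 14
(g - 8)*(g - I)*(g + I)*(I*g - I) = I*g^4 - 9*I*g^3 + 9*I*g^2 - 9*I*g + 8*I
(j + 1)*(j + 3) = j^2 + 4*j + 3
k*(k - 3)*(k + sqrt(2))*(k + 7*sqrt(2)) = k^4 - 3*k^3 + 8*sqrt(2)*k^3 - 24*sqrt(2)*k^2 + 14*k^2 - 42*k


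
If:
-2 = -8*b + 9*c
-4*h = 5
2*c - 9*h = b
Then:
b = -389/28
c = -88/7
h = -5/4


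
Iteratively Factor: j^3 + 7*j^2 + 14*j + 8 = (j + 2)*(j^2 + 5*j + 4) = (j + 2)*(j + 4)*(j + 1)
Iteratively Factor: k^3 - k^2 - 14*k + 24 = (k - 3)*(k^2 + 2*k - 8) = (k - 3)*(k - 2)*(k + 4)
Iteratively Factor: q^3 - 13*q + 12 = (q - 1)*(q^2 + q - 12) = (q - 1)*(q + 4)*(q - 3)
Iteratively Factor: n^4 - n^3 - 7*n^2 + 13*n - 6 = (n - 1)*(n^3 - 7*n + 6) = (n - 2)*(n - 1)*(n^2 + 2*n - 3) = (n - 2)*(n - 1)*(n + 3)*(n - 1)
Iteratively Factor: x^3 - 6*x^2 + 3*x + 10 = (x - 2)*(x^2 - 4*x - 5) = (x - 2)*(x + 1)*(x - 5)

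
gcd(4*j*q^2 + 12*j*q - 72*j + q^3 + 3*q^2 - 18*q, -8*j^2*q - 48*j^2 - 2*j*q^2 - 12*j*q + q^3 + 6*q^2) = q + 6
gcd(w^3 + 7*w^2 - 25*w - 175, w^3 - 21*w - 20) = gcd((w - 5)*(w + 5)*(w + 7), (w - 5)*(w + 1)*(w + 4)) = w - 5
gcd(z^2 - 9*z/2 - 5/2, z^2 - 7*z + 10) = z - 5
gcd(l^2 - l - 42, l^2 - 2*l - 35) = l - 7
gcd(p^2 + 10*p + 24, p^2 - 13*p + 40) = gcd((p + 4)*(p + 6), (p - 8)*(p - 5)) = 1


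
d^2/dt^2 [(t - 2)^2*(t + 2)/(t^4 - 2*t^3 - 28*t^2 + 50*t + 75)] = 2*(t^9 - 6*t^8 + 72*t^7 - 326*t^6 + 48*t^5 + 204*t^4 + 3548*t^3 + 7866*t^2 - 38325*t + 40550)/(t^12 - 6*t^11 - 72*t^10 + 478*t^9 + 1641*t^8 - 13404*t^7 - 9352*t^6 + 150300*t^5 - 61725*t^4 - 538750*t^3 + 90000*t^2 + 843750*t + 421875)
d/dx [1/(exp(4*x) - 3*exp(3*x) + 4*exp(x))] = (-4*exp(3*x) + 9*exp(2*x) - 4)*exp(-x)/(exp(3*x) - 3*exp(2*x) + 4)^2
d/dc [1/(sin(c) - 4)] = -cos(c)/(sin(c) - 4)^2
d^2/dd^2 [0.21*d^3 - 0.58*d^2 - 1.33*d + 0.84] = 1.26*d - 1.16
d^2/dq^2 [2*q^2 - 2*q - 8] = 4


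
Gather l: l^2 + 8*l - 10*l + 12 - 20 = l^2 - 2*l - 8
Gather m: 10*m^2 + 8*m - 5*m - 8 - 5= 10*m^2 + 3*m - 13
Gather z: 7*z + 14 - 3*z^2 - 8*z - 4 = -3*z^2 - z + 10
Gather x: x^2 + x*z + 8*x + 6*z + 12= x^2 + x*(z + 8) + 6*z + 12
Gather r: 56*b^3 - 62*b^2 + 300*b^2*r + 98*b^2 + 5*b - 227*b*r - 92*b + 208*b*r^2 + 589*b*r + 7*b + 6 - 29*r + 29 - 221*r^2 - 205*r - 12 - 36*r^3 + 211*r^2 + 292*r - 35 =56*b^3 + 36*b^2 - 80*b - 36*r^3 + r^2*(208*b - 10) + r*(300*b^2 + 362*b + 58) - 12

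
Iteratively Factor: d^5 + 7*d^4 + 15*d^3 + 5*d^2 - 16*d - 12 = (d + 2)*(d^4 + 5*d^3 + 5*d^2 - 5*d - 6) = (d - 1)*(d + 2)*(d^3 + 6*d^2 + 11*d + 6) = (d - 1)*(d + 2)*(d + 3)*(d^2 + 3*d + 2) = (d - 1)*(d + 1)*(d + 2)*(d + 3)*(d + 2)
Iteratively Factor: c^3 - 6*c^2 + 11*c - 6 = (c - 2)*(c^2 - 4*c + 3) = (c - 2)*(c - 1)*(c - 3)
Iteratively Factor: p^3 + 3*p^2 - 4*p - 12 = (p + 3)*(p^2 - 4) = (p - 2)*(p + 3)*(p + 2)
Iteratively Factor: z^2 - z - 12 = (z - 4)*(z + 3)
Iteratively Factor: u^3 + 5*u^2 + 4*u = (u + 1)*(u^2 + 4*u) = u*(u + 1)*(u + 4)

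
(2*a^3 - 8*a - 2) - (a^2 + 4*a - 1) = 2*a^3 - a^2 - 12*a - 1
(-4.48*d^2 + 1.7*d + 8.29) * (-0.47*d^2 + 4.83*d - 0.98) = 2.1056*d^4 - 22.4374*d^3 + 8.7051*d^2 + 38.3747*d - 8.1242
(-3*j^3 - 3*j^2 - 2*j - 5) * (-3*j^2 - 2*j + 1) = 9*j^5 + 15*j^4 + 9*j^3 + 16*j^2 + 8*j - 5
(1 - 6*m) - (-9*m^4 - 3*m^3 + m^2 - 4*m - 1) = 9*m^4 + 3*m^3 - m^2 - 2*m + 2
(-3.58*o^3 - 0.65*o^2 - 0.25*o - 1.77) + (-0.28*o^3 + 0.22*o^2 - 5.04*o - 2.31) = -3.86*o^3 - 0.43*o^2 - 5.29*o - 4.08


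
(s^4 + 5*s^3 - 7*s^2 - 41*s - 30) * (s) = s^5 + 5*s^4 - 7*s^3 - 41*s^2 - 30*s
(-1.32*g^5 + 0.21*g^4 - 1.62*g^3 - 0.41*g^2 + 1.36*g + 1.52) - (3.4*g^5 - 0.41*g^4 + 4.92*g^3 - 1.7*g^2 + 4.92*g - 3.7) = -4.72*g^5 + 0.62*g^4 - 6.54*g^3 + 1.29*g^2 - 3.56*g + 5.22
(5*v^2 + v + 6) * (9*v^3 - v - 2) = 45*v^5 + 9*v^4 + 49*v^3 - 11*v^2 - 8*v - 12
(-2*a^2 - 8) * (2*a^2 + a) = -4*a^4 - 2*a^3 - 16*a^2 - 8*a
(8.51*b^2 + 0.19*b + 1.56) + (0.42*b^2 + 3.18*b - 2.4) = 8.93*b^2 + 3.37*b - 0.84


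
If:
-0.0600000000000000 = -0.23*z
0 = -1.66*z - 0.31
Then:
No Solution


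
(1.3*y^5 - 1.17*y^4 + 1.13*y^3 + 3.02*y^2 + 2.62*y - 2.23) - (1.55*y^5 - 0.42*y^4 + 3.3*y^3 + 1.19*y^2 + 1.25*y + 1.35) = -0.25*y^5 - 0.75*y^4 - 2.17*y^3 + 1.83*y^2 + 1.37*y - 3.58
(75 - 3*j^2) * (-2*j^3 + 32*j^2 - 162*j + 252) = 6*j^5 - 96*j^4 + 336*j^3 + 1644*j^2 - 12150*j + 18900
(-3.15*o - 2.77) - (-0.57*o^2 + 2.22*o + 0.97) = 0.57*o^2 - 5.37*o - 3.74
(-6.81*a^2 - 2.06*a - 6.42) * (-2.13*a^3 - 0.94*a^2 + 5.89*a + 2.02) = 14.5053*a^5 + 10.7892*a^4 - 24.4999*a^3 - 19.8548*a^2 - 41.975*a - 12.9684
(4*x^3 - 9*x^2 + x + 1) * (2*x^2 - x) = 8*x^5 - 22*x^4 + 11*x^3 + x^2 - x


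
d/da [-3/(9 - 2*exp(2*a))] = -12*exp(2*a)/(2*exp(2*a) - 9)^2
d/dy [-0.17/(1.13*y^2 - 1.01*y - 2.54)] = (0.3842*y - 0.1717)/(-1.13*y^2 + 1.01*y + 2.54)^2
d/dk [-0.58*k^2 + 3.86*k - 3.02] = 3.86 - 1.16*k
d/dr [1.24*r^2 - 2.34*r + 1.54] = 2.48*r - 2.34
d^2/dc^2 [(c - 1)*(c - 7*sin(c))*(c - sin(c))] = 8*c^2*sin(c) - 8*c*sin(c) - 32*c*cos(c) + 14*c*cos(2*c) + 6*c + 16*sqrt(2)*cos(c + pi/4) - 14*sqrt(2)*cos(2*c + pi/4) - 2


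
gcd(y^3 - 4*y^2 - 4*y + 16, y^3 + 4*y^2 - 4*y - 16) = y^2 - 4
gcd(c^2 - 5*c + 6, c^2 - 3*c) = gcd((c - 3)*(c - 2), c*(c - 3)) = c - 3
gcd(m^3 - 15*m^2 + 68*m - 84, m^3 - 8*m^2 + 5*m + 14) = m^2 - 9*m + 14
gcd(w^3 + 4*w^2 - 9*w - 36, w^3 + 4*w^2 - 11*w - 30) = w - 3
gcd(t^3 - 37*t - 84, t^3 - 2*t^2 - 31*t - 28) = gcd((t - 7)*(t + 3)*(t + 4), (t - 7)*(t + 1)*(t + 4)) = t^2 - 3*t - 28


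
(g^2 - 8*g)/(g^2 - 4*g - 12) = g*(8 - g)/(-g^2 + 4*g + 12)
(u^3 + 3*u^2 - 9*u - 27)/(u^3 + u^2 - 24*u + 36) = (u^2 + 6*u + 9)/(u^2 + 4*u - 12)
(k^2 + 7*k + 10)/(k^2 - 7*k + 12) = (k^2 + 7*k + 10)/(k^2 - 7*k + 12)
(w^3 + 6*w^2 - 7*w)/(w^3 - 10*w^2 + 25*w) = (w^2 + 6*w - 7)/(w^2 - 10*w + 25)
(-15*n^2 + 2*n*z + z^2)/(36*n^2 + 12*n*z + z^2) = (-15*n^2 + 2*n*z + z^2)/(36*n^2 + 12*n*z + z^2)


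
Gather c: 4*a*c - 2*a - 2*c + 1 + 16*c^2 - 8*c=-2*a + 16*c^2 + c*(4*a - 10) + 1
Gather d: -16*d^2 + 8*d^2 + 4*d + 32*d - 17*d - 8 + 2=-8*d^2 + 19*d - 6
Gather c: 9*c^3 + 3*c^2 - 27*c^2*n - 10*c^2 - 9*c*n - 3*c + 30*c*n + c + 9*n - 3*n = 9*c^3 + c^2*(-27*n - 7) + c*(21*n - 2) + 6*n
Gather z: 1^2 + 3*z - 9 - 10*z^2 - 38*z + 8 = -10*z^2 - 35*z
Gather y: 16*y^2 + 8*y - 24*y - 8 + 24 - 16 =16*y^2 - 16*y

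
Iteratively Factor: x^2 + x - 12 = (x + 4)*(x - 3)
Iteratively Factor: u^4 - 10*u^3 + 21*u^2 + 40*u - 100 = (u - 5)*(u^3 - 5*u^2 - 4*u + 20) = (u - 5)*(u - 2)*(u^2 - 3*u - 10) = (u - 5)*(u - 2)*(u + 2)*(u - 5)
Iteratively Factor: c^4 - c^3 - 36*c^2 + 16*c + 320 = (c - 4)*(c^3 + 3*c^2 - 24*c - 80) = (c - 5)*(c - 4)*(c^2 + 8*c + 16) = (c - 5)*(c - 4)*(c + 4)*(c + 4)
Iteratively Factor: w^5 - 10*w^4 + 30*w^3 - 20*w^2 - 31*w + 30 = (w - 1)*(w^4 - 9*w^3 + 21*w^2 + w - 30) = (w - 5)*(w - 1)*(w^3 - 4*w^2 + w + 6) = (w - 5)*(w - 2)*(w - 1)*(w^2 - 2*w - 3) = (w - 5)*(w - 2)*(w - 1)*(w + 1)*(w - 3)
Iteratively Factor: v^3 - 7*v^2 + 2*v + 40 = (v + 2)*(v^2 - 9*v + 20) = (v - 5)*(v + 2)*(v - 4)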